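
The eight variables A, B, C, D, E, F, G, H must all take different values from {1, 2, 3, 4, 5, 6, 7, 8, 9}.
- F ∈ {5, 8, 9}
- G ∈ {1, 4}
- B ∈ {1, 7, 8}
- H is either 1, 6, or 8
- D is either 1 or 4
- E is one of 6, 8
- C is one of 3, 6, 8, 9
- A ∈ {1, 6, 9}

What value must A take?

9

The 8 variables draw from only 8 values {1, 3, 4, 5, 6, 7, 8, 9}, so each is used; only C can be 3, hence C = 3.
The 7 still-open variables together cover exactly {1, 4, 5, 6, 7, 8, 9} — 7 values for 7 variables — and 5 appears only in F's list, so F = 5.
The 6 still-open variables together cover exactly {1, 4, 6, 7, 8, 9} — 6 values for 6 variables — and 7 appears only in B's list, so B = 7.
The 5 still-open variables together cover exactly {1, 4, 6, 8, 9} — 5 values for 5 variables — and 9 appears only in A's list, so A = 9.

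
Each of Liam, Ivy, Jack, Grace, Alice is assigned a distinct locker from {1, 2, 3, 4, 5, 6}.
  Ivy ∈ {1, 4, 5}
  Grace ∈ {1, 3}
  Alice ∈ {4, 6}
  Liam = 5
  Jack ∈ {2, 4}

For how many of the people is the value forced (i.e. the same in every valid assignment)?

1

Liam's domain is down to {5}, so Liam = 5. So Ivy can't be 5.
Determined: Liam=5. The other people each still have more than one consistent value. That makes 1.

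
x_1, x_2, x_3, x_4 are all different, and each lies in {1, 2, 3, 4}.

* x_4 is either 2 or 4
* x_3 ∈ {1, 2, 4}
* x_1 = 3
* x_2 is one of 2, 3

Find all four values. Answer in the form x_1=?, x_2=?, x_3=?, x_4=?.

x_1=3, x_2=2, x_3=1, x_4=4

x_1 has just one choice, so x_1 = 3. Strike 3 from x_2.
x_2's domain is down to {2}, so x_2 = 2. Strike 2 from x_3, x_4.
That leaves x_4 = 4. Remove 4 from x_3.
x_3's domain is down to {1}, so x_3 = 1.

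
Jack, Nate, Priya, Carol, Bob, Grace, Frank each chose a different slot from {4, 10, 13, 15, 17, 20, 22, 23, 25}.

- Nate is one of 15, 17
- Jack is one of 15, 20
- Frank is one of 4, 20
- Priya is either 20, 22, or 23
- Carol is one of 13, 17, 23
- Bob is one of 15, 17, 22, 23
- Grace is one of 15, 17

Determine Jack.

20

The 7 variables draw from only 7 values {4, 13, 15, 17, 20, 22, 23}, so each is used; only Frank can be 4, hence Frank = 4.
The 6 still-open variables together cover exactly {13, 15, 17, 20, 22, 23} — 6 values for 6 variables — and 13 appears only in Carol's list, so Carol = 13.
Nate and Grace share exactly the 2 values {15, 17}; by pigeonhole those values go to them, so strike 15, 17 from Jack, Bob.
So Jack = 20.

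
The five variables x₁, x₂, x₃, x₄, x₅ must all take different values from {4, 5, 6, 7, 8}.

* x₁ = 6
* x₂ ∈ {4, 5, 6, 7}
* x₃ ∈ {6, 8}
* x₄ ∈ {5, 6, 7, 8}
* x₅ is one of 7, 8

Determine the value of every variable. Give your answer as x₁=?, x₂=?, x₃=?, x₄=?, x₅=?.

x₁ has just one choice, so x₁ = 6. So x₂, x₃, x₄ can't be 6.
x₃ has just one choice, so x₃ = 8. So x₄, x₅ can't be 8.
That leaves x₅ = 7. Remove 7 from x₂, x₄.
That leaves x₄ = 5. Remove 5 from x₂.
x₂ must be 4 (only option left).

x₁=6, x₂=4, x₃=8, x₄=5, x₅=7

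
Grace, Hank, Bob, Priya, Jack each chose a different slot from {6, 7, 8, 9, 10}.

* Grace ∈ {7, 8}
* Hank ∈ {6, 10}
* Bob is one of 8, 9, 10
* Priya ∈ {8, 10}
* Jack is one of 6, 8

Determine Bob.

9

The 5 variables draw from only 5 values {6, 7, 8, 9, 10}, so each is used; only Grace can be 7, hence Grace = 7.
The 4 still-open variables together cover exactly {6, 8, 9, 10} — 4 values for 4 variables — and 9 appears only in Bob's list, so Bob = 9.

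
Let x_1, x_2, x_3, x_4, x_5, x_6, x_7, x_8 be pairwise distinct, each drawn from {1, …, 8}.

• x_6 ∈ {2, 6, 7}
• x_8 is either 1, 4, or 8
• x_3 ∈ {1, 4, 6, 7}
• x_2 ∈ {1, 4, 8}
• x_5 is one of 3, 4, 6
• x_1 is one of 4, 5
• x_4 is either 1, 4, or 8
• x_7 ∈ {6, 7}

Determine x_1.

The 8 variables draw from only 8 values {1, 2, 3, 4, 5, 6, 7, 8}, so each is used; only x_6 can be 2, hence x_6 = 2.
The 7 still-open variables draw from only 7 values {1, 3, 4, 5, 6, 7, 8}, so each is used; only x_5 can be 3, hence x_5 = 3.
Among the 6 still-open variables, 5 fits only x_1 (and all 6 values in {1, 4, 5, 6, 7, 8} must be used), so x_1 = 5.

5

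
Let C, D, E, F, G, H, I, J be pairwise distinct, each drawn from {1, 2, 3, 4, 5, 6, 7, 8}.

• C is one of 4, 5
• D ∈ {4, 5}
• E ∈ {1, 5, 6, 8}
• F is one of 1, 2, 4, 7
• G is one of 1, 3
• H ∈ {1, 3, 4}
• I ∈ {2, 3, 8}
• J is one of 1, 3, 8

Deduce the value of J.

The 8 variables together cover exactly {1, 2, 3, 4, 5, 6, 7, 8} — 8 values for 8 variables — and 6 appears only in E's list, so E = 6.
The 7 still-open variables draw from only 7 values {1, 2, 3, 4, 5, 7, 8}, so each is used; only F can be 7, hence F = 7.
The 6 still-open variables together cover exactly {1, 2, 3, 4, 5, 8} — 6 values for 6 variables — and 2 appears only in I's list, so I = 2.
The 5 still-open variables together cover exactly {1, 3, 4, 5, 8} — 5 values for 5 variables — and 8 appears only in J's list, so J = 8.

8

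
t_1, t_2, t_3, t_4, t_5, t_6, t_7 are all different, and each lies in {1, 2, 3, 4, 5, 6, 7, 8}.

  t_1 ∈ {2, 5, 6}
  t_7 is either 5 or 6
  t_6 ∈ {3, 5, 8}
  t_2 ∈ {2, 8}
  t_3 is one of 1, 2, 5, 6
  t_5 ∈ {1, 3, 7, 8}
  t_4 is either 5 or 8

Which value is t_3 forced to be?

The 7 variables draw from only 7 values {1, 2, 3, 5, 6, 7, 8}, so each is used; only t_5 can be 7, hence t_5 = 7.
Among the 6 still-open variables, 1 fits only t_3 (and all 6 values in {1, 2, 3, 5, 6, 8} must be used), so t_3 = 1.

1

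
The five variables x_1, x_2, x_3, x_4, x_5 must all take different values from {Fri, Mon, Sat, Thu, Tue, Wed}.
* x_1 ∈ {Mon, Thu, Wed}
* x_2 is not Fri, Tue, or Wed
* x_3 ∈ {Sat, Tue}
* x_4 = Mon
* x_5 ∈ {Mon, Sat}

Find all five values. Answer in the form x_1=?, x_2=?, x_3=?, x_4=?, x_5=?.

x_4 has just one choice, so x_4 = Mon. So x_1, x_2, x_5 can't be Mon.
x_5's domain is down to {Sat}, so x_5 = Sat. Eliminate Sat elsewhere: x_2, x_3.
x_2 must be Thu (only option left). So x_1 can't be Thu.
x_3 has just one choice, so x_3 = Tue.
x_1 has just one choice, so x_1 = Wed.

x_1=Wed, x_2=Thu, x_3=Tue, x_4=Mon, x_5=Sat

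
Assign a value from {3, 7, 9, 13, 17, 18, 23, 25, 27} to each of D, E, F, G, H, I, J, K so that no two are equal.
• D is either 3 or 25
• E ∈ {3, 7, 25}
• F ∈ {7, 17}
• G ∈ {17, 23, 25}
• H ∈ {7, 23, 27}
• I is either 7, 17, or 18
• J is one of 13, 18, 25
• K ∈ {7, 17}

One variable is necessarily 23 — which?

The 8 variables draw from only 8 values {3, 7, 13, 17, 18, 23, 25, 27}, so each is used; only J can be 13, hence J = 13.
The 7 still-open variables draw from only 7 values {3, 7, 17, 18, 23, 25, 27}, so each is used; only I can be 18, hence I = 18.
The 6 still-open variables together cover exactly {3, 7, 17, 23, 25, 27} — 6 values for 6 variables — and 27 appears only in H's list, so H = 27.
The 5 still-open variables together cover exactly {3, 7, 17, 23, 25} — 5 values for 5 variables — and 23 appears only in G's list, so G = 23.

G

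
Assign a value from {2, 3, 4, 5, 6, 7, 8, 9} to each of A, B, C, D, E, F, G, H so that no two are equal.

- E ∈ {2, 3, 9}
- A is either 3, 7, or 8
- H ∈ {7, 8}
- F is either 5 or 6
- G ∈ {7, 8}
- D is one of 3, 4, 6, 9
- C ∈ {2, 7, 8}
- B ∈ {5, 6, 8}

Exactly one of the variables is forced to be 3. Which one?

A

The 8 variables draw from only 8 values {2, 3, 4, 5, 6, 7, 8, 9}, so each is used; only D can be 4, hence D = 4.
The 7 still-open variables draw from only 7 values {2, 3, 5, 6, 7, 8, 9}, so each is used; only E can be 9, hence E = 9.
The 6 still-open variables together cover exactly {2, 3, 5, 6, 7, 8} — 6 values for 6 variables — and 2 appears only in C's list, so C = 2.
The 5 still-open variables together cover exactly {3, 5, 6, 7, 8} — 5 values for 5 variables — and 3 appears only in A's list, so A = 3.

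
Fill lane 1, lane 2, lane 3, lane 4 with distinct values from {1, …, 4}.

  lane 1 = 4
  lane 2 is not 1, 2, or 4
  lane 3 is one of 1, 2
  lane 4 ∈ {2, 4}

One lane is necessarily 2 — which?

lane 1's domain is down to {4}, so lane 1 = 4. So lane 4 can't be 4.
So 2 goes to lane 4.

lane 4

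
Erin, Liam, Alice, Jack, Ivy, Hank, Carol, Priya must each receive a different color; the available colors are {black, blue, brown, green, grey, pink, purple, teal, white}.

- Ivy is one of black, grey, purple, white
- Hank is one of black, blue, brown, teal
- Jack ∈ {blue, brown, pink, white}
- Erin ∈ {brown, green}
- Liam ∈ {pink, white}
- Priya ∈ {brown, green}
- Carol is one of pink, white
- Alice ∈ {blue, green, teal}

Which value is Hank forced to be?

Erin and Priya between them cover only {brown, green} — a naked pair. Remove those values from Alice, Jack, Hank.
Liam and Carol share exactly the 2 values {pink, white}; by pigeonhole those values go to them, so strike pink, white from Jack, Ivy.
Jack must be blue (only option left). Remove blue from Alice, Hank.
Alice must be teal (only option left). Strike teal from Hank.
So Hank = black.

black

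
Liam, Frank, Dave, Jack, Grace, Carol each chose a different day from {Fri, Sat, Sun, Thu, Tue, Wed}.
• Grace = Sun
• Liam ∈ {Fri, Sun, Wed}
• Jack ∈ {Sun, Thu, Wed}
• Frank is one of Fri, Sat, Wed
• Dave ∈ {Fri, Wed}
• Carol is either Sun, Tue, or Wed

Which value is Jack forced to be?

Grace's domain is down to {Sun}, so Grace = Sun. So Liam, Jack, Carol can't be Sun.
Among the 5 still-open variables, Sat fits only Frank (and all 5 values in {Fri, Sat, Thu, Tue, Wed} must be used), so Frank = Sat.
The 4 still-open variables together cover exactly {Fri, Thu, Tue, Wed} — 4 values for 4 variables — and Thu appears only in Jack's list, so Jack = Thu.

Thu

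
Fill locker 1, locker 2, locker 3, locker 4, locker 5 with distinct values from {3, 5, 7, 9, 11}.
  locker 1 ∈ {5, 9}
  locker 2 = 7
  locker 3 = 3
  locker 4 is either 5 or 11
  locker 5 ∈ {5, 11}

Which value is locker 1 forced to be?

9

locker 2 must be 7 (only option left).
locker 3 has just one choice, so locker 3 = 3.
Among the 3 still-open variables, 9 fits only locker 1 (and all 3 values in {5, 9, 11} must be used), so locker 1 = 9.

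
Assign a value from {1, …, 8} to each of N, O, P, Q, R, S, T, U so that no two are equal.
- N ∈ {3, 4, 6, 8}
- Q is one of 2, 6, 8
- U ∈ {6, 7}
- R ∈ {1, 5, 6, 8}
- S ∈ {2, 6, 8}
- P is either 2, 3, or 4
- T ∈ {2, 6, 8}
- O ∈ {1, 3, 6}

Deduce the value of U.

7

The 8 variables draw from only 8 values {1, 2, 3, 4, 5, 6, 7, 8}, so each is used; only R can be 5, hence R = 5.
Among the 7 still-open variables, 1 fits only O (and all 7 values in {1, 2, 3, 4, 6, 7, 8} must be used), so O = 1.
Among the 6 still-open variables, 7 fits only U (and all 6 values in {2, 3, 4, 6, 7, 8} must be used), so U = 7.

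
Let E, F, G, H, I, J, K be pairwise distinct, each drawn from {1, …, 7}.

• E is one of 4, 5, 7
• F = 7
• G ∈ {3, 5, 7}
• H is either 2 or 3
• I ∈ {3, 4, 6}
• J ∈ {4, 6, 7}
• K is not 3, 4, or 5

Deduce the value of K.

F's domain is down to {7}, so F = 7. Eliminate 7 elsewhere: E, G, J, K.
The 6 still-open variables draw from only 6 values {1, 2, 3, 4, 5, 6}, so each is used; only K can be 1, hence K = 1.

1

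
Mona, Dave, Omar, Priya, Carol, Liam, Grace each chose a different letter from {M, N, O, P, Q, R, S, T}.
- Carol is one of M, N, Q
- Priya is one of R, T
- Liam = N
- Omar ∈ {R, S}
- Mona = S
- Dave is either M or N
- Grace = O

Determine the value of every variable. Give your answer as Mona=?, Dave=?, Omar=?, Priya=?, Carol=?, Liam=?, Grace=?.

Mona=S, Dave=M, Omar=R, Priya=T, Carol=Q, Liam=N, Grace=O

Mona's domain is down to {S}, so Mona = S. Eliminate S elsewhere: Omar.
That leaves Omar = R. Strike R from Priya.
Priya must be T (only option left).
Liam's domain is down to {N}, so Liam = N. Remove N from Dave, Carol.
That leaves Grace = O.
Dave must be M (only option left). Strike M from Carol.
Carol must be Q (only option left).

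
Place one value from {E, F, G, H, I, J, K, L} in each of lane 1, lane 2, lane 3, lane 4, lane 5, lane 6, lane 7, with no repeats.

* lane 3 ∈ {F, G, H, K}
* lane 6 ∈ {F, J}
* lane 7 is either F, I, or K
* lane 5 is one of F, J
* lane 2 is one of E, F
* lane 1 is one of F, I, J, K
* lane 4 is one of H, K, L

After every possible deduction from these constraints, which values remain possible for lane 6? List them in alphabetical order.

lane 5 and lane 6 share exactly the 2 values {F, J}; by pigeonhole those values go to them, so strike F, J from lane 1, lane 2, lane 3, lane 7.
lane 2 must be E (only option left).
lane 1 and lane 7 share exactly the 2 values {I, K}; by pigeonhole those values go to them, so strike I, K from lane 3, lane 4.
No further eliminations apply; lane 6 can still be any of F, J.

F, J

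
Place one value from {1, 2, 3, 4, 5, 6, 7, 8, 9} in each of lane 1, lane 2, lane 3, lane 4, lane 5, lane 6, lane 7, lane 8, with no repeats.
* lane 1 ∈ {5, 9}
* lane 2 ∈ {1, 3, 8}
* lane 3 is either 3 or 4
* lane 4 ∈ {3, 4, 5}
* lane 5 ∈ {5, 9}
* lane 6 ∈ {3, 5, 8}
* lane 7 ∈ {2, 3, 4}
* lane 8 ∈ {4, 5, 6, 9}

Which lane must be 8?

The 8 variables together cover exactly {1, 2, 3, 4, 5, 6, 8, 9} — 8 values for 8 variables — and 1 appears only in lane 2's list, so lane 2 = 1.
Among the 7 still-open variables, 2 fits only lane 7 (and all 7 values in {2, 3, 4, 5, 6, 8, 9} must be used), so lane 7 = 2.
Among the 6 still-open variables, 6 fits only lane 8 (and all 6 values in {3, 4, 5, 6, 8, 9} must be used), so lane 8 = 6.
The 5 still-open variables together cover exactly {3, 4, 5, 8, 9} — 5 values for 5 variables — and 8 appears only in lane 6's list, so lane 6 = 8.

lane 6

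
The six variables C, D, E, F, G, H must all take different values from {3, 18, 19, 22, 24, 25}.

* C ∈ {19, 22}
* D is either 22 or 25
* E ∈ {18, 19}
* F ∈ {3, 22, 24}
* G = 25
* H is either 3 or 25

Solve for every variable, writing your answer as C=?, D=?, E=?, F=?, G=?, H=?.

C=19, D=22, E=18, F=24, G=25, H=3

G has just one choice, so G = 25. Strike 25 from D, H.
H must be 3 (only option left). So F can't be 3.
D's domain is down to {22}, so D = 22. Strike 22 from C, F.
F's domain is down to {24}, so F = 24.
C's domain is down to {19}, so C = 19. Eliminate 19 elsewhere: E.
E's domain is down to {18}, so E = 18.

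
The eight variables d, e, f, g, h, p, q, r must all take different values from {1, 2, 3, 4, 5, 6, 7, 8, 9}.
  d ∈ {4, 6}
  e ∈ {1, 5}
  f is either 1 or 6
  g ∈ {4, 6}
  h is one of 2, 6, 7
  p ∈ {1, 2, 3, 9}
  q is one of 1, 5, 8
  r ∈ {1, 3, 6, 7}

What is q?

8

d and g between them cover only {4, 6} — a naked pair. Remove those values from f, h, r.
f's domain is down to {1}, so f = 1. Strike 1 from e, p, q, r.
e's domain is down to {5}, so e = 5. Remove 5 from q.
So q = 8.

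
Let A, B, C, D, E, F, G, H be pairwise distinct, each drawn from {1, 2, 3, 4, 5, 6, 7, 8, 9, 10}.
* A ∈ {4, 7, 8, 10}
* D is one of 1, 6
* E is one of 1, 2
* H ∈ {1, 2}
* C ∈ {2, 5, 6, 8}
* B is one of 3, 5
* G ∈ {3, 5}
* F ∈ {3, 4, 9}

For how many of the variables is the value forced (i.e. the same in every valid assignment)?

B and G share exactly the 2 values {3, 5}; by pigeonhole those values go to them, so strike 3, 5 from C, F.
The 2 variables E and H are confined to {1, 2}, which locks those values in; drop them from C, D.
That leaves D = 6. Strike 6 from C.
C must be 8 (only option left). Eliminate 8 elsewhere: A.
Determined: C=8, D=6. The other variables each still have more than one consistent value. That makes 2.

2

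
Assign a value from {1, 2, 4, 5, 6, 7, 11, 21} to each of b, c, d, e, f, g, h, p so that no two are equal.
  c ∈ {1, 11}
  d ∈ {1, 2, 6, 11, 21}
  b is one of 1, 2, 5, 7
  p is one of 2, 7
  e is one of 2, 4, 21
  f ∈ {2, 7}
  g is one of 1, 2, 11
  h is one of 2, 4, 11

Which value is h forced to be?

4

The 8 variables together cover exactly {1, 2, 4, 5, 6, 7, 11, 21} — 8 values for 8 variables — and 5 appears only in b's list, so b = 5.
The 7 still-open variables together cover exactly {1, 2, 4, 6, 7, 11, 21} — 7 values for 7 variables — and 6 appears only in d's list, so d = 6.
Among the 6 still-open variables, 21 fits only e (and all 6 values in {1, 2, 4, 7, 11, 21} must be used), so e = 21.
The 5 still-open variables together cover exactly {1, 2, 4, 7, 11} — 5 values for 5 variables — and 4 appears only in h's list, so h = 4.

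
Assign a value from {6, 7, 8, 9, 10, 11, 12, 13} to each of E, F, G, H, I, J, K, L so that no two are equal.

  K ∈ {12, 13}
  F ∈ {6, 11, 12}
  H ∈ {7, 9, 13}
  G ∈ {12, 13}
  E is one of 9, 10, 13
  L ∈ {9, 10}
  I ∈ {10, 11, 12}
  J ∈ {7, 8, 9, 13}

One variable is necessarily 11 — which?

The 8 variables draw from only 8 values {6, 7, 8, 9, 10, 11, 12, 13}, so each is used; only F can be 6, hence F = 6.
The 7 still-open variables together cover exactly {7, 8, 9, 10, 11, 12, 13} — 7 values for 7 variables — and 8 appears only in J's list, so J = 8.
Among the 6 still-open variables, 7 fits only H (and all 6 values in {7, 9, 10, 11, 12, 13} must be used), so H = 7.
Among the 5 still-open variables, 11 fits only I (and all 5 values in {9, 10, 11, 12, 13} must be used), so I = 11.

I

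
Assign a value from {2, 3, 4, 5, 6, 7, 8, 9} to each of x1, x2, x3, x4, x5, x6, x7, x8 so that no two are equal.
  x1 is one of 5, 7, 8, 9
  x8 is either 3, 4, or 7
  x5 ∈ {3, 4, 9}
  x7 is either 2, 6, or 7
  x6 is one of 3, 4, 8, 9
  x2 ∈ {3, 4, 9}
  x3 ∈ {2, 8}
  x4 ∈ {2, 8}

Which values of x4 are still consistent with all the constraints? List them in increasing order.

The 8 variables draw from only 8 values {2, 3, 4, 5, 6, 7, 8, 9}, so each is used; only x1 can be 5, hence x1 = 5.
Among the 7 still-open variables, 6 fits only x7 (and all 7 values in {2, 3, 4, 6, 7, 8, 9} must be used), so x7 = 6.
The 6 still-open variables draw from only 6 values {2, 3, 4, 7, 8, 9}, so each is used; only x8 can be 7, hence x8 = 7.
The 2 variables x3 and x4 are confined to {2, 8}, which locks those values in; drop them from x6.
No further eliminations apply; x4 can still be any of 2, 8.

2, 8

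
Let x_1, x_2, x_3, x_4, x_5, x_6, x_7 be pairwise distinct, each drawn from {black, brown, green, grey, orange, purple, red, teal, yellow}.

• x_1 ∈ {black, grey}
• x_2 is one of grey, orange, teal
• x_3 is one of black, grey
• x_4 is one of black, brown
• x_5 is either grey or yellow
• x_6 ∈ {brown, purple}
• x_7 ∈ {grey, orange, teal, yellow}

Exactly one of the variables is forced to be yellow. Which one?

The 7 variables draw from only 7 values {black, brown, grey, orange, purple, teal, yellow}, so each is used; only x_6 can be purple, hence x_6 = purple.
Among the 6 still-open variables, brown fits only x_4 (and all 6 values in {black, brown, grey, orange, teal, yellow} must be used), so x_4 = brown.
The 2 variables x_1 and x_3 are confined to {black, grey}, which locks those values in; drop them from x_2, x_5, x_7.
So yellow goes to x_5.

x_5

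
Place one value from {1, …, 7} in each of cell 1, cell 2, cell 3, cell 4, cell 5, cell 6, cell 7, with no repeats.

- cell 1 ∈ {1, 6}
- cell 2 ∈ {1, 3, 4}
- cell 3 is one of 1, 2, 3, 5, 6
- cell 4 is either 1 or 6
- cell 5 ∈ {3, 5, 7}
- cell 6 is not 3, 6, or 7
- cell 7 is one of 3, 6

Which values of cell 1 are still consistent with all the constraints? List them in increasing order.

The 7 variables together cover exactly {1, 2, 3, 4, 5, 6, 7} — 7 values for 7 variables — and 7 appears only in cell 5's list, so cell 5 = 7.
The 2 variables cell 1 and cell 4 are confined to {1, 6}, which locks those values in; drop them from cell 2, cell 3, cell 6, cell 7.
cell 7's domain is down to {3}, so cell 7 = 3. Eliminate 3 elsewhere: cell 2, cell 3.
cell 2's domain is down to {4}, so cell 2 = 4. Eliminate 4 elsewhere: cell 6.
No further eliminations apply; cell 1 can still be any of 1, 6.

1, 6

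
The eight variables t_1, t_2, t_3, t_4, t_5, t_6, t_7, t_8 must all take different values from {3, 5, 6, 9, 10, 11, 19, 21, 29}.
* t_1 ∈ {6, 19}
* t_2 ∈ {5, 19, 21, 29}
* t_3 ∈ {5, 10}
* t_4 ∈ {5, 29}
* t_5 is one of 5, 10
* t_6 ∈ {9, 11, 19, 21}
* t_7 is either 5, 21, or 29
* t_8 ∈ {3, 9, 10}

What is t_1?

6

t_3 and t_5 share exactly the 2 values {5, 10}; by pigeonhole those values go to them, so strike 5, 10 from t_2, t_4, t_7, t_8.
t_4 must be 29 (only option left). Eliminate 29 elsewhere: t_2, t_7.
t_7 has just one choice, so t_7 = 21. Eliminate 21 elsewhere: t_2, t_6.
That leaves t_2 = 19. Strike 19 from t_1, t_6.
So t_1 = 6.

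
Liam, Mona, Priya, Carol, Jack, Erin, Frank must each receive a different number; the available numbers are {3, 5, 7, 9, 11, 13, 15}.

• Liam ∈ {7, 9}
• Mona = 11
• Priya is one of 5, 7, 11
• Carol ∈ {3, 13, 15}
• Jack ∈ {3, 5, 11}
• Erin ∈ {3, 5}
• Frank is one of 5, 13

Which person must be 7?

Priya

Mona must be 11 (only option left). Remove 11 from Priya, Jack.
The 6 still-open variables draw from only 6 values {3, 5, 7, 9, 13, 15}, so each is used; only Liam can be 9, hence Liam = 9.
The 5 still-open variables draw from only 5 values {3, 5, 7, 13, 15}, so each is used; only Priya can be 7, hence Priya = 7.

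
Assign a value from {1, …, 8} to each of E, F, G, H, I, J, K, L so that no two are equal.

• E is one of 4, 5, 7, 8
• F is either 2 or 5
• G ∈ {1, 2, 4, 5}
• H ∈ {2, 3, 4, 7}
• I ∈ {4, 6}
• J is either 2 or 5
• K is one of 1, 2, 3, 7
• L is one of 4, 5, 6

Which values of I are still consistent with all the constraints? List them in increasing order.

4, 6

The 8 variables draw from only 8 values {1, 2, 3, 4, 5, 6, 7, 8}, so each is used; only E can be 8, hence E = 8.
F and J between them cover only {2, 5} — a naked pair. Remove those values from G, H, K, L.
I and L share exactly the 2 values {4, 6}; by pigeonhole those values go to them, so strike 4, 6 from G, H.
G's domain is down to {1}, so G = 1. Eliminate 1 elsewhere: K.
No further eliminations apply; I can still be any of 4, 6.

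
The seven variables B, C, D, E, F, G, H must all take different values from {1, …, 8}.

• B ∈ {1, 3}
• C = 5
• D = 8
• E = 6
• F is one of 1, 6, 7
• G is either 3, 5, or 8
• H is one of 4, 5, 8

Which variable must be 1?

B

C must be 5 (only option left). So G, H can't be 5.
That leaves D = 8. So G, H can't be 8.
E must be 6 (only option left). Strike 6 from F.
That leaves G = 3. Strike 3 from B.
So 1 goes to B.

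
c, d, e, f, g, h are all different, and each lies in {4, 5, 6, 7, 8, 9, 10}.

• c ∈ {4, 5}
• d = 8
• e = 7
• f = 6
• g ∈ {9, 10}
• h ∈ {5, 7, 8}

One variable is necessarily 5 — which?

d's domain is down to {8}, so d = 8. Strike 8 from h.
e's domain is down to {7}, so e = 7. So h can't be 7.
So 5 goes to h.

h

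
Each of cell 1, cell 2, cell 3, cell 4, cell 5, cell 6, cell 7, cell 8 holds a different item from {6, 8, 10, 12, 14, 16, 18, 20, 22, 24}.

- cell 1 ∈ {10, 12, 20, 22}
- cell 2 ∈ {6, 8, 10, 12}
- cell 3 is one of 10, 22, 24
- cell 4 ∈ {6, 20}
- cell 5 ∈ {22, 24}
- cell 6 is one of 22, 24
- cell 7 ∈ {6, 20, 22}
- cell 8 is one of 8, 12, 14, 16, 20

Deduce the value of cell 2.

8

cell 5 and cell 6 share exactly the 2 values {22, 24}; by pigeonhole those values go to them, so strike 22, 24 from cell 1, cell 3, cell 7.
That leaves cell 3 = 10. Remove 10 from cell 1, cell 2.
The 2 variables cell 4 and cell 7 are confined to {6, 20}, which locks those values in; drop them from cell 1, cell 2, cell 8.
cell 1's domain is down to {12}, so cell 1 = 12. Strike 12 from cell 2, cell 8.
So cell 2 = 8.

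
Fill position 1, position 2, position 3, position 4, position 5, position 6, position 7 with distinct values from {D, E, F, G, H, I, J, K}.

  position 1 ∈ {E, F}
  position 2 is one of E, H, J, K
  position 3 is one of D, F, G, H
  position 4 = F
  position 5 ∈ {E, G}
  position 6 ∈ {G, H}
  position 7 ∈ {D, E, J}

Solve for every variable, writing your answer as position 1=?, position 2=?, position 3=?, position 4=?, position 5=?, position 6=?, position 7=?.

position 4 has just one choice, so position 4 = F. Remove F from position 1, position 3.
That leaves position 1 = E. So position 2, position 5, position 7 can't be E.
position 5 has just one choice, so position 5 = G. So position 3, position 6 can't be G.
position 6 has just one choice, so position 6 = H. Strike H from position 2, position 3.
position 3 must be D (only option left). Eliminate D elsewhere: position 7.
position 7's domain is down to {J}, so position 7 = J. Strike J from position 2.
position 2 has just one choice, so position 2 = K.

position 1=E, position 2=K, position 3=D, position 4=F, position 5=G, position 6=H, position 7=J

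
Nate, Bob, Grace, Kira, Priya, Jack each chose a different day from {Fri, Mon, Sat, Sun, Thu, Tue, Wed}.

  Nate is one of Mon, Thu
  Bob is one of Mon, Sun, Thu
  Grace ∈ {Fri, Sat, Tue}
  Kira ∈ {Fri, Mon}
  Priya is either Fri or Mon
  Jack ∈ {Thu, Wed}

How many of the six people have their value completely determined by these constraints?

3

Kira and Priya between them cover only {Fri, Mon} — a naked pair. Remove those values from Nate, Bob, Grace.
Nate has just one choice, so Nate = Thu. Strike Thu from Bob, Jack.
That leaves Bob = Sun.
Jack must be Wed (only option left).
Determined: Nate=Thu, Bob=Sun, Jack=Wed. The other people each still have more than one consistent value. That makes 3.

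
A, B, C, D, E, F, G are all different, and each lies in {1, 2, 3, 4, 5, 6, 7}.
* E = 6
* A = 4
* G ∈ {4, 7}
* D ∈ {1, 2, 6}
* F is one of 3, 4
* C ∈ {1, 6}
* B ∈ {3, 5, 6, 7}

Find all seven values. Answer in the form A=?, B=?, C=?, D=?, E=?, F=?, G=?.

A=4, B=5, C=1, D=2, E=6, F=3, G=7

A must be 4 (only option left). So F, G can't be 4.
E's domain is down to {6}, so E = 6. So B, C, D can't be 6.
F's domain is down to {3}, so F = 3. Remove 3 from B.
G must be 7 (only option left). Remove 7 from B.
That leaves B = 5.
C must be 1 (only option left). Strike 1 from D.
D must be 2 (only option left).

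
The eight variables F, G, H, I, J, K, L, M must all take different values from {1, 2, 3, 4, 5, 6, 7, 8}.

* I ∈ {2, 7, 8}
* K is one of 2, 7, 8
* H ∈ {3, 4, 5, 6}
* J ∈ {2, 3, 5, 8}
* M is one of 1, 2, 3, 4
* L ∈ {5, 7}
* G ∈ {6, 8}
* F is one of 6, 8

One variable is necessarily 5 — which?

L

Among the 8 variables, 1 fits only M (and all 8 values in {1, 2, 3, 4, 5, 6, 7, 8} must be used), so M = 1.
The 7 still-open variables together cover exactly {2, 3, 4, 5, 6, 7, 8} — 7 values for 7 variables — and 4 appears only in H's list, so H = 4.
Among the 6 still-open variables, 3 fits only J (and all 6 values in {2, 3, 5, 6, 7, 8} must be used), so J = 3.
The 5 still-open variables draw from only 5 values {2, 5, 6, 7, 8}, so each is used; only L can be 5, hence L = 5.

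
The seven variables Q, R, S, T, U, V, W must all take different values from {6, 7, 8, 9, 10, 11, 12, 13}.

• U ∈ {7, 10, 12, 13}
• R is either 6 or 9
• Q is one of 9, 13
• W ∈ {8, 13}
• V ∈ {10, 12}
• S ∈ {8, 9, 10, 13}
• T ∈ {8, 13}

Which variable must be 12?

V

The 7 variables together cover exactly {6, 7, 8, 9, 10, 12, 13} — 7 values for 7 variables — and 6 appears only in R's list, so R = 6.
Among the 6 still-open variables, 7 fits only U (and all 6 values in {7, 8, 9, 10, 12, 13} must be used), so U = 7.
The 5 still-open variables together cover exactly {8, 9, 10, 12, 13} — 5 values for 5 variables — and 12 appears only in V's list, so V = 12.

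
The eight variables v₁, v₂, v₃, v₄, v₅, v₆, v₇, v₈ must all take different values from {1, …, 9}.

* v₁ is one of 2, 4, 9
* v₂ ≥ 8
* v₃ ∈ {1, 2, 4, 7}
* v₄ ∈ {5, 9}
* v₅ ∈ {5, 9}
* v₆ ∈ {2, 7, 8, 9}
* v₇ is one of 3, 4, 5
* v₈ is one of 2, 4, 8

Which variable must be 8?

v₂

The 8 variables draw from only 8 values {1, 2, 3, 4, 5, 7, 8, 9}, so each is used; only v₃ can be 1, hence v₃ = 1.
Among the 7 still-open variables, 3 fits only v₇ (and all 7 values in {2, 3, 4, 5, 7, 8, 9} must be used), so v₇ = 3.
Among the 6 still-open variables, 7 fits only v₆ (and all 6 values in {2, 4, 5, 7, 8, 9} must be used), so v₆ = 7.
v₄ and v₅ share exactly the 2 values {5, 9}; by pigeonhole those values go to them, so strike 5, 9 from v₁, v₂.
So 8 goes to v₂.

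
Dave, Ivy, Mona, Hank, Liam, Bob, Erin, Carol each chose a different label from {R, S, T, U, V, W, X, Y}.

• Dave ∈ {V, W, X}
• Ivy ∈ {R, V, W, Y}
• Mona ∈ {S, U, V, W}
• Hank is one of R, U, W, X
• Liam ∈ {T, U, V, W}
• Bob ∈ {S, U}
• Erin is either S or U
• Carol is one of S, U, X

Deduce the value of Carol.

X

The 8 variables together cover exactly {R, S, T, U, V, W, X, Y} — 8 values for 8 variables — and T appears only in Liam's list, so Liam = T.
The 7 still-open variables draw from only 7 values {R, S, U, V, W, X, Y}, so each is used; only Ivy can be Y, hence Ivy = Y.
The 6 still-open variables together cover exactly {R, S, U, V, W, X} — 6 values for 6 variables — and R appears only in Hank's list, so Hank = R.
Bob and Erin share exactly the 2 values {S, U}; by pigeonhole those values go to them, so strike S, U from Mona, Carol.
So Carol = X.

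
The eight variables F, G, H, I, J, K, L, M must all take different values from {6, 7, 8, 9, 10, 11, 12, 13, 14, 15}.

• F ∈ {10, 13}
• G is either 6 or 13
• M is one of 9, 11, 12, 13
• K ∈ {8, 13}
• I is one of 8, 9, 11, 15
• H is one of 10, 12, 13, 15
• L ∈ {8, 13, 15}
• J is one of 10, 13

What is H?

12

The 8 variables draw from only 8 values {6, 8, 9, 10, 11, 12, 13, 15}, so each is used; only G can be 6, hence G = 6.
The 2 variables F and J are confined to {10, 13}, which locks those values in; drop them from H, K, L, M.
K must be 8 (only option left). Strike 8 from I, L.
L must be 15 (only option left). Remove 15 from H, I.
So H = 12.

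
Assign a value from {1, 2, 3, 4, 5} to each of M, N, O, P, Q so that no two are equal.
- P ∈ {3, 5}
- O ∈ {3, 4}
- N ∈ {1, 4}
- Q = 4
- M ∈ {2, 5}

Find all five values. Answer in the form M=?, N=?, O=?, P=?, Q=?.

M=2, N=1, O=3, P=5, Q=4

Q's domain is down to {4}, so Q = 4. So N, O can't be 4.
N's domain is down to {1}, so N = 1.
That leaves O = 3. Eliminate 3 elsewhere: P.
P must be 5 (only option left). So M can't be 5.
M has just one choice, so M = 2.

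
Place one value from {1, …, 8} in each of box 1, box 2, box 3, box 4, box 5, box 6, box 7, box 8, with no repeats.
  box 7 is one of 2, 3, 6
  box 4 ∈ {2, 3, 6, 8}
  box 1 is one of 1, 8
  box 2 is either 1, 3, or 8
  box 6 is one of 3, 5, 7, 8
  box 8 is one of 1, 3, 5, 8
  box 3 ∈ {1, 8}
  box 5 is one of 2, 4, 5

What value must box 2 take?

The 8 variables draw from only 8 values {1, 2, 3, 4, 5, 6, 7, 8}, so each is used; only box 5 can be 4, hence box 5 = 4.
The 7 still-open variables together cover exactly {1, 2, 3, 5, 6, 7, 8} — 7 values for 7 variables — and 7 appears only in box 6's list, so box 6 = 7.
The 6 still-open variables draw from only 6 values {1, 2, 3, 5, 6, 8}, so each is used; only box 8 can be 5, hence box 8 = 5.
box 1 and box 3 share exactly the 2 values {1, 8}; by pigeonhole those values go to them, so strike 1, 8 from box 2, box 4.
So box 2 = 3.

3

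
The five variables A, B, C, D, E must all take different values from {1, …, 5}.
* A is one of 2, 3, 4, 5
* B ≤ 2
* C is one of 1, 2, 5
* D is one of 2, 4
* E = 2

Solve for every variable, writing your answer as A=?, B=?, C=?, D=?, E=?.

A=3, B=1, C=5, D=4, E=2

E's domain is down to {2}, so E = 2. Remove 2 from A, B, C, D.
B has just one choice, so B = 1. Eliminate 1 elsewhere: C.
C's domain is down to {5}, so C = 5. Strike 5 from A.
D's domain is down to {4}, so D = 4. Eliminate 4 elsewhere: A.
A's domain is down to {3}, so A = 3.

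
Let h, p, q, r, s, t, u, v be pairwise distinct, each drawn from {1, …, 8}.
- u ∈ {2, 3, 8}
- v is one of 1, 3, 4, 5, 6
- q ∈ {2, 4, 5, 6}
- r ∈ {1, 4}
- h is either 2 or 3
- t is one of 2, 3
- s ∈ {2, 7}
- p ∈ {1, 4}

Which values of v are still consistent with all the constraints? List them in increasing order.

5, 6

The 8 variables together cover exactly {1, 2, 3, 4, 5, 6, 7, 8} — 8 values for 8 variables — and 7 appears only in s's list, so s = 7.
The 7 still-open variables draw from only 7 values {1, 2, 3, 4, 5, 6, 8}, so each is used; only u can be 8, hence u = 8.
h and t share exactly the 2 values {2, 3}; by pigeonhole those values go to them, so strike 2, 3 from q, v.
p and r between them cover only {1, 4} — a naked pair. Remove those values from q, v.
No further eliminations apply; v can still be any of 5, 6.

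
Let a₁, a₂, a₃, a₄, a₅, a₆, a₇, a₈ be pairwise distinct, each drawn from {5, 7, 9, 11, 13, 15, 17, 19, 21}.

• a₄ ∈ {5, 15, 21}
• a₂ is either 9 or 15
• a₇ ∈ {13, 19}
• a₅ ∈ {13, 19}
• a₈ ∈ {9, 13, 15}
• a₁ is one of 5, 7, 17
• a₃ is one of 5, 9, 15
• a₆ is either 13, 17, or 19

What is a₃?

5

Among the 8 variables, 7 fits only a₁ (and all 8 values in {5, 7, 9, 13, 15, 17, 19, 21} must be used), so a₁ = 7.
The 7 still-open variables draw from only 7 values {5, 9, 13, 15, 17, 19, 21}, so each is used; only a₆ can be 17, hence a₆ = 17.
The 6 still-open variables draw from only 6 values {5, 9, 13, 15, 19, 21}, so each is used; only a₄ can be 21, hence a₄ = 21.
The 5 still-open variables together cover exactly {5, 9, 13, 15, 19} — 5 values for 5 variables — and 5 appears only in a₃'s list, so a₃ = 5.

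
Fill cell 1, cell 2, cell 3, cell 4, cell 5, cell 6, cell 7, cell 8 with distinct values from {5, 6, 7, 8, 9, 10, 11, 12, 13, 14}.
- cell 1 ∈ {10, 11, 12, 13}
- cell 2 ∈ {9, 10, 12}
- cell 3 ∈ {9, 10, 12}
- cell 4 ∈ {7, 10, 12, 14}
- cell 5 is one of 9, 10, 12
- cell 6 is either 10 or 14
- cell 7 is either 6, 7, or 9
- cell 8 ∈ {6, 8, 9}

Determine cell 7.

The 3 variables cell 2, cell 3, cell 5 are confined to {9, 10, 12}, which locks those values in; drop them from cell 1, cell 4, cell 6, cell 7, cell 8.
cell 6's domain is down to {14}, so cell 6 = 14. So cell 4 can't be 14.
cell 4's domain is down to {7}, so cell 4 = 7. So cell 7 can't be 7.
So cell 7 = 6.

6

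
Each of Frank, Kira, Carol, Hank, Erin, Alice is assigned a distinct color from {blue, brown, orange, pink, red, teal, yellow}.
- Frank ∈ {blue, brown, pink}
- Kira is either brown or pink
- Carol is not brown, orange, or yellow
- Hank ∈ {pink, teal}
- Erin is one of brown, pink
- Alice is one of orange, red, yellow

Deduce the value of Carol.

red

The 2 variables Kira and Erin are confined to {brown, pink}, which locks those values in; drop them from Frank, Carol, Hank.
Frank's domain is down to {blue}, so Frank = blue. Strike blue from Carol.
Hank must be teal (only option left). Eliminate teal elsewhere: Carol.
So Carol = red.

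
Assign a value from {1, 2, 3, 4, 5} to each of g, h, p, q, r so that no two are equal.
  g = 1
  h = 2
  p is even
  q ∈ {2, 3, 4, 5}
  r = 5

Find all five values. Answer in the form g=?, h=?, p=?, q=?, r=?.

g's domain is down to {1}, so g = 1.
h's domain is down to {2}, so h = 2. So p, q can't be 2.
p has just one choice, so p = 4. Eliminate 4 elsewhere: q.
r has just one choice, so r = 5. Eliminate 5 elsewhere: q.
q must be 3 (only option left).

g=1, h=2, p=4, q=3, r=5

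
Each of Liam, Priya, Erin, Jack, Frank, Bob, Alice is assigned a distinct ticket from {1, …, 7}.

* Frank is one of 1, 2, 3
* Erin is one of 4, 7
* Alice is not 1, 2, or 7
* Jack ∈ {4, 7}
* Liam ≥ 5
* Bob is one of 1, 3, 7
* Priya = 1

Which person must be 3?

Priya must be 1 (only option left). Strike 1 from Frank, Bob.
The 6 still-open variables draw from only 6 values {2, 3, 4, 5, 6, 7}, so each is used; only Frank can be 2, hence Frank = 2.
Erin and Jack share exactly the 2 values {4, 7}; by pigeonhole those values go to them, so strike 4, 7 from Liam, Bob, Alice.
So 3 goes to Bob.

Bob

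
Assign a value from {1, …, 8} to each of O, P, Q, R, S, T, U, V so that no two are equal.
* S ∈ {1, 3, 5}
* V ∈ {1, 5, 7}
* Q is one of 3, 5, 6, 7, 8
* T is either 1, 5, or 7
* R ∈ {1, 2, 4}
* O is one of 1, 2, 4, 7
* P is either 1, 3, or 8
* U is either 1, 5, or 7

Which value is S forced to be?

3

The 8 variables together cover exactly {1, 2, 3, 4, 5, 6, 7, 8} — 8 values for 8 variables — and 6 appears only in Q's list, so Q = 6.
Among the 7 still-open variables, 8 fits only P (and all 7 values in {1, 2, 3, 4, 5, 7, 8} must be used), so P = 8.
The 6 still-open variables draw from only 6 values {1, 2, 3, 4, 5, 7}, so each is used; only S can be 3, hence S = 3.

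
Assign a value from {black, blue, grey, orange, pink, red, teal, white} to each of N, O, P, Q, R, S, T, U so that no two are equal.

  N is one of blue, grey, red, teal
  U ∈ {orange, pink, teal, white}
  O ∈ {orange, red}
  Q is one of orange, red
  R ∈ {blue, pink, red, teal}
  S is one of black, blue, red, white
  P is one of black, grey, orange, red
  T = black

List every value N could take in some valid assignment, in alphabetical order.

T has just one choice, so T = black. Remove black from P, S.
O and Q between them cover only {orange, red} — a naked pair. Remove those values from N, P, R, S, U.
That leaves P = grey. Remove grey from N.
No further eliminations apply; N can still be any of blue, teal.

blue, teal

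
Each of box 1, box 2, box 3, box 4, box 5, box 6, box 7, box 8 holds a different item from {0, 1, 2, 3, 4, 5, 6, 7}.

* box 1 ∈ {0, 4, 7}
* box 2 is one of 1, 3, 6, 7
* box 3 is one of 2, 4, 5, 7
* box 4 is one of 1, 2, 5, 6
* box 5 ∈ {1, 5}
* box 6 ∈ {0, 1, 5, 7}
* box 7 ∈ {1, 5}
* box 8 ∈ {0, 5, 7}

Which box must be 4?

box 1

The 8 variables together cover exactly {0, 1, 2, 3, 4, 5, 6, 7} — 8 values for 8 variables — and 3 appears only in box 2's list, so box 2 = 3.
The 7 still-open variables draw from only 7 values {0, 1, 2, 4, 5, 6, 7}, so each is used; only box 4 can be 6, hence box 4 = 6.
The 6 still-open variables draw from only 6 values {0, 1, 2, 4, 5, 7}, so each is used; only box 3 can be 2, hence box 3 = 2.
The 5 still-open variables draw from only 5 values {0, 1, 4, 5, 7}, so each is used; only box 1 can be 4, hence box 1 = 4.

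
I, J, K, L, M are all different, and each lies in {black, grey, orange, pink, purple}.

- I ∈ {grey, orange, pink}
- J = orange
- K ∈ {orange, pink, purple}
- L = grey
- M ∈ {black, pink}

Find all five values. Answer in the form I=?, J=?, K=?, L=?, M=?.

I=pink, J=orange, K=purple, L=grey, M=black

J must be orange (only option left). Eliminate orange elsewhere: I, K.
L must be grey (only option left). Strike grey from I.
I must be pink (only option left). So K, M can't be pink.
K must be purple (only option left).
M's domain is down to {black}, so M = black.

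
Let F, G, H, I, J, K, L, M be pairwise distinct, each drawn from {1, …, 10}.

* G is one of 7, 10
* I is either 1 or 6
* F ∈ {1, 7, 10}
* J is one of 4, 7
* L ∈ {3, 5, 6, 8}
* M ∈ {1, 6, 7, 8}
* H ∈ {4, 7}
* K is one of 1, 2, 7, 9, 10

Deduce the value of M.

8

H and J share exactly the 2 values {4, 7}; by pigeonhole those values go to them, so strike 4, 7 from F, G, K, M.
G's domain is down to {10}, so G = 10. Strike 10 from F, K.
F has just one choice, so F = 1. Eliminate 1 elsewhere: I, K, M.
I has just one choice, so I = 6. Remove 6 from L, M.
So M = 8.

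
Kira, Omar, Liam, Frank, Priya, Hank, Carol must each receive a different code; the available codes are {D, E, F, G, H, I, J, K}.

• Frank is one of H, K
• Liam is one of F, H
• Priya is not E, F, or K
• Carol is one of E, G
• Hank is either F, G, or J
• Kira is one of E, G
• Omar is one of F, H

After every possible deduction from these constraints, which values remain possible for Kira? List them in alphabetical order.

E, G

The 2 variables Kira and Carol are confined to {E, G}, which locks those values in; drop them from Priya, Hank.
The 2 variables Omar and Liam are confined to {F, H}, which locks those values in; drop them from Frank, Priya, Hank.
Frank has just one choice, so Frank = K.
Hank's domain is down to {J}, so Hank = J. Remove J from Priya.
No further eliminations apply; Kira can still be any of E, G.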